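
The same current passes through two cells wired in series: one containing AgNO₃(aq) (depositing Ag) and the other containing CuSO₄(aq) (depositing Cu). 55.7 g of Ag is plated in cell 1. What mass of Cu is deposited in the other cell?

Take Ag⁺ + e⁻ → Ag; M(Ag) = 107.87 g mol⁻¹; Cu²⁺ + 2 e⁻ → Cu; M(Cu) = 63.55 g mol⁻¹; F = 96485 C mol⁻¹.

n(Ag) = 55.7 / 107.87 = 0.5164 mol.
Since Ag⁺ + e⁻ → Ag, n(e⁻) passed = 1 × 0.5164 = 0.5164 mol.
Cells in series carry the same charge, so the same 0.5164 mol of electrons passes through cell 2.
Cu²⁺ + 2 e⁻ → Cu, so n(Cu) = 0.5164 / 2 = 0.2582 mol.
m(Cu) = 0.2582 × 63.55 = 16.4 g.

16.4 g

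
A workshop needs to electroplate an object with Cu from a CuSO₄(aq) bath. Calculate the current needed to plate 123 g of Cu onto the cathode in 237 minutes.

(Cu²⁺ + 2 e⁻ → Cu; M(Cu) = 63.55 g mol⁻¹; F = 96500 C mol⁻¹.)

n(Cu) = 123 / 63.55 = 1.935 mol.
n(e⁻) = 2 × 1.935 = 3.871 mol.
Q = n(e⁻)·F = 3.871 × 96500 = 373500 C.
I = Q/t = 373500 / 14220 s = 26.3 A.

26.3 A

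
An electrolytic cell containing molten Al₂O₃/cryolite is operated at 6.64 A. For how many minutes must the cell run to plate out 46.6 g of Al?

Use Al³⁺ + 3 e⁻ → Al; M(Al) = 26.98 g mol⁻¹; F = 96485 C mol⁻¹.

n(Al) = m/M = 46.6 / 26.98 = 1.727 mol.
Each Al atom requires 3 electrons, so n(e⁻) = 3 × 1.727 = 5.182 mol.
Q = n(e⁻)·F = 5.182 × 96485 = 499900 C.
t = Q/I = 499900 / 6.640 A = 75290 s = 1250 min.

1250 min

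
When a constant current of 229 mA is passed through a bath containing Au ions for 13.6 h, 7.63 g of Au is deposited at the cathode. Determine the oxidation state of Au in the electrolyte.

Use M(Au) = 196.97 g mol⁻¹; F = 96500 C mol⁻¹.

Q = I·t = 0.2290 A × 48960 s = 11210 C, so n(e⁻) = 11210/96500 = 0.1162 mol.
n(Au) deposited = 7.63 / 196.97 = 0.03874 mol.
Electrons per atom = n(e⁻)/n(Au) = 0.1162 / 0.03874 = 3.00 ≈ 3, so the ion is Au³⁺.

+3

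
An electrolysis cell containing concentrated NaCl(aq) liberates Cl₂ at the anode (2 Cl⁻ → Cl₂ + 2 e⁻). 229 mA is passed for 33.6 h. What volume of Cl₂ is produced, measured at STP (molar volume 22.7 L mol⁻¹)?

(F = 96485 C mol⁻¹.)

3.26 L

Q = I·t = 0.2290 A × 120960 s = 27700 C.
n(e⁻) = Q/F = 27700 / 96485 = 0.2871 mol.
2 electrons are transferred per Cl₂ molecule, so n(Cl₂) = 0.2871 / 2 = 0.1435 mol.
V = n × V_m = 0.1435 × 22.7 = 3.26 L.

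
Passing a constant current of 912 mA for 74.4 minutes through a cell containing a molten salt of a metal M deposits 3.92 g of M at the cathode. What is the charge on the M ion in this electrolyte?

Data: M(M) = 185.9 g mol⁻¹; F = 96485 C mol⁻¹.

+2

Q = I·t = 0.9120 A × 4464.0 s = 4071 C, so n(e⁻) = 4071/96485 = 0.04219 mol.
n(M) deposited = 3.92 / 185.9 = 0.02109 mol.
Electrons per atom = n(e⁻)/n(M) = 0.04219 / 0.02109 = 2.00 ≈ 2, so the ion is M²⁺.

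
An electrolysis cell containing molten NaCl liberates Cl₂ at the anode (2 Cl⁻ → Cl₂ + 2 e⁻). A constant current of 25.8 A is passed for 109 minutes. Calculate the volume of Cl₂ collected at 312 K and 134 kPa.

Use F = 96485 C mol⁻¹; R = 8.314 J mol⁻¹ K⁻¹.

16.9 L

Q = I·t = 25.80 A × 6540.0 s = 168700 C.
n(e⁻) = Q/F = 168700 / 96485 = 1.749 mol.
2 electrons are transferred per Cl₂ molecule, so n(Cl₂) = 1.749 / 2 = 0.8744 mol.
V = nRT/P = (0.8744 × 8.314 × 312) / (134 × 10³ Pa) = 0.0169 m³ = 16.9 L.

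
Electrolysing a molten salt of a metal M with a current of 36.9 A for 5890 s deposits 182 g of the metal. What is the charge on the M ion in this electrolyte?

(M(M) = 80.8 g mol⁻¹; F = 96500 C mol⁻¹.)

+1

Q = I·t = 36.90 A × 5890.0 s = 217300 C, so n(e⁻) = 217300/96500 = 2.252 mol.
n(M) deposited = 182 / 80.8 = 2.252 mol.
Electrons per atom = n(e⁻)/n(M) = 2.252 / 2.252 = 1.00 ≈ 1, so the ion is M⁺.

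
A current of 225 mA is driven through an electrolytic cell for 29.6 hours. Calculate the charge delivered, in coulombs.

Q = I·t = 0.2250 A × 106560 s = 24000 C.

24000 C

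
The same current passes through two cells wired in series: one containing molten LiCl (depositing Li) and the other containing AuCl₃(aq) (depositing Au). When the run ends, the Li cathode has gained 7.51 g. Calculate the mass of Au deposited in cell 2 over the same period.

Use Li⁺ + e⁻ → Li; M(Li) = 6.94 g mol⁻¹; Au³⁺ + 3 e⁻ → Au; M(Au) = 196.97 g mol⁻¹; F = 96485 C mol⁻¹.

71.0 g

n(Li) = 7.51 / 6.94 = 1.082 mol.
Since Li⁺ + e⁻ → Li, n(e⁻) passed = 1 × 1.082 = 1.082 mol.
Cells in series carry the same charge, so the same 1.082 mol of electrons passes through cell 2.
Au³⁺ + 3 e⁻ → Au, so n(Au) = 1.082 / 3 = 0.3607 mol.
m(Au) = 0.3607 × 196.97 = 71.0 g.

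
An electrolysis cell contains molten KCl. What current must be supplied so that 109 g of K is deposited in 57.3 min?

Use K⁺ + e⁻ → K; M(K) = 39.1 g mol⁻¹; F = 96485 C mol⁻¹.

n(K) = 109 / 39.1 = 2.788 mol.
n(e⁻) = 1 × 2.788 = 2.788 mol.
Q = n(e⁻)·F = 2.788 × 96485 = 269000 C.
I = Q/t = 269000 / 3438.0 s = 78.2 A.

78.2 A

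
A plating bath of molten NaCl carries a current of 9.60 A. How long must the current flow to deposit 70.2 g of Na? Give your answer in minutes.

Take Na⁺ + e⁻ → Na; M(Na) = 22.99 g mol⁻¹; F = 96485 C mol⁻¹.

n(Na) = m/M = 70.2 / 22.99 = 3.054 mol.
Each Na atom requires 1 electron, so n(e⁻) = 1 × 3.054 = 3.054 mol.
Q = n(e⁻)·F = 3.054 × 96485 = 294600 C.
t = Q/I = 294600 / 9.600 A = 30690 s = 511 min.

511 min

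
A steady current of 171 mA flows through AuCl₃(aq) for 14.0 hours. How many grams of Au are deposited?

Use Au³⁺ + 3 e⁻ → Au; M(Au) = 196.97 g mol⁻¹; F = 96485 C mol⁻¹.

Q = I·t = 0.1710 A × 50400 s = 8618 C.
n(e⁻) = Q/F = 8618 / 96485 = 0.08932 mol.
Au³⁺ + 3 e⁻ → Au, so n(Au) = n(e⁻)/3 = 0.02977 mol.
m = n·M = 0.02977 × 196.97 = 5.86 g.

5.86 g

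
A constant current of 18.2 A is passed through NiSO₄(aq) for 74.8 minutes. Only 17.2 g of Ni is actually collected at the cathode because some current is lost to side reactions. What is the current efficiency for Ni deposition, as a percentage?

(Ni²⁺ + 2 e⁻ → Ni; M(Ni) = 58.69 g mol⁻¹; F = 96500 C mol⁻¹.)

69.2 %

Q = I·t = 18.20 × 4488.0 = 81680 C; n(e⁻) = 81680/96500 = 0.8464 mol.
Theoretical n(Ni) = n(e⁻)/2 = 0.4232 mol, i.e. m_theo = 0.4232 × 58.69 = 24.84 g.
Efficiency = m_actual / m_theo = 17.2 / 24.84 = 69.2 %.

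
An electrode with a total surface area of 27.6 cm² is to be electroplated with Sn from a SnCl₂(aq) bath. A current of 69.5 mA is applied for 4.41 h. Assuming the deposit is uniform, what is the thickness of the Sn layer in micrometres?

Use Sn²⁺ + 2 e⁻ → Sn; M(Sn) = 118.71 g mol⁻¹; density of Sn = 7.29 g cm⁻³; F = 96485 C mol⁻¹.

Q = I·t = 0.06950 × 15876 = 1103 C; n(e⁻) = 0.01144 mol.
n(Sn) = n(e⁻)/2 = 0.005718 mol, so m = 0.005718 × 118.71 = 0.6788 g.
Volume = m/ρ = 0.6788 / 7.29 = 0.09311 cm³.
Thickness = V/A = 0.09311 / 27.6 = 0.00337 cm = 33.7 μm.

33.7 μm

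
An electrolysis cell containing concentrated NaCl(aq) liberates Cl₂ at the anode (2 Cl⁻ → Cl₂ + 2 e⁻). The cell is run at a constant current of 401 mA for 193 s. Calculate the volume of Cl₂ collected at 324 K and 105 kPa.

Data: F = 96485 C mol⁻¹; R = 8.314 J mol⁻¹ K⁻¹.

0.0103 L

Q = I·t = 0.4010 A × 193.00 s = 77.39 C.
n(e⁻) = Q/F = 77.39 / 96485 = 0.0008021 mol.
2 electrons are transferred per Cl₂ molecule, so n(Cl₂) = 0.0008021 / 2 = 0.0004011 mol.
V = nRT/P = (0.0004011 × 8.314 × 324) / (105 × 10³ Pa) = 1.03 × 10⁻⁵ m³ = 0.0103 L.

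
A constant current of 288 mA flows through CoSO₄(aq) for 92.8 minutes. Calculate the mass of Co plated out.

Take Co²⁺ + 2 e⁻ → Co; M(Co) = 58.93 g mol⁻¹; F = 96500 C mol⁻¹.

Q = I·t = 0.2880 A × 5568.0 s = 1604 C.
n(e⁻) = Q/F = 1604 / 96500 = 0.01662 mol.
Co²⁺ + 2 e⁻ → Co, so n(Co) = n(e⁻)/2 = 0.008309 mol.
m = n·M = 0.008309 × 58.93 = 0.490 g.

0.490 g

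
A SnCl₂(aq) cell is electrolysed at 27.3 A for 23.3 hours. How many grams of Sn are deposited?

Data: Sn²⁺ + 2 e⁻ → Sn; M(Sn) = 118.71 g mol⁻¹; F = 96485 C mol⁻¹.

1410 g

Q = I·t = 27.30 A × 83880 s = 2290000 C.
n(e⁻) = Q/F = 2290000 / 96485 = 23.73 mol.
Sn²⁺ + 2 e⁻ → Sn, so n(Sn) = n(e⁻)/2 = 11.87 mol.
m = n·M = 11.87 × 118.71 = 1410 g.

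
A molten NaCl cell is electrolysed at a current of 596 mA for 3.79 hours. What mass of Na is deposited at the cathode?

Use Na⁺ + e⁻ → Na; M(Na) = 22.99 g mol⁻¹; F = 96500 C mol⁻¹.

Q = I·t = 0.5960 A × 13644 s = 8132 C.
n(e⁻) = Q/F = 8132 / 96500 = 0.08427 mol.
Na⁺ + e⁻ → Na, so n(Na) = n(e⁻)/1 = 0.08427 mol.
m = n·M = 0.08427 × 22.99 = 1.94 g.

1.94 g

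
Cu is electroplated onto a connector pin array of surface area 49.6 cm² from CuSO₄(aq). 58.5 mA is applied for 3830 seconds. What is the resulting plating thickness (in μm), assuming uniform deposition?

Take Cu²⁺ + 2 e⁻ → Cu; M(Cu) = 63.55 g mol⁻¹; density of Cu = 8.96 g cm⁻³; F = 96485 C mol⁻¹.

1.66 μm

Q = I·t = 0.05850 × 3830.0 = 224.1 C; n(e⁻) = 0.002322 mol.
n(Cu) = n(e⁻)/2 = 0.001161 mol, so m = 0.001161 × 63.55 = 0.07379 g.
Volume = m/ρ = 0.07379 / 8.96 = 0.008235 cm³.
Thickness = V/A = 0.008235 / 49.6 = 1.66 × 10⁻⁴ cm = 1.66 μm.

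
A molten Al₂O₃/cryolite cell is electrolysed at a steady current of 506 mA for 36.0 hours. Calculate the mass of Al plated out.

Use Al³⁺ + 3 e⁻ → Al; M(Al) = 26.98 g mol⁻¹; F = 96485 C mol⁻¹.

Q = I·t = 0.5060 A × 129600 s = 65580 C.
n(e⁻) = Q/F = 65580 / 96485 = 0.6797 mol.
Al³⁺ + 3 e⁻ → Al, so n(Al) = n(e⁻)/3 = 0.2266 mol.
m = n·M = 0.2266 × 26.98 = 6.11 g.

6.11 g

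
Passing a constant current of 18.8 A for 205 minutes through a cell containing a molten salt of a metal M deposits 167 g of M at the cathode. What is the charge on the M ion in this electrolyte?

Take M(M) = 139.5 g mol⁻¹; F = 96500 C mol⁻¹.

+2

Q = I·t = 18.80 A × 12300 s = 231200 C, so n(e⁻) = 231200/96500 = 2.396 mol.
n(M) deposited = 167 / 139.5 = 1.197 mol.
Electrons per atom = n(e⁻)/n(M) = 2.396 / 1.197 = 2.00 ≈ 2, so the ion is M²⁺.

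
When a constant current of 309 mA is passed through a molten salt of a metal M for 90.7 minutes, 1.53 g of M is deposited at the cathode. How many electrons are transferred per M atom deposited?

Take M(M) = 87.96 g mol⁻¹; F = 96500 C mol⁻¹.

Q = I·t = 0.3090 A × 5442.0 s = 1682 C, so n(e⁻) = 1682/96500 = 0.01743 mol.
n(M) deposited = 1.53 / 87.96 = 0.01739 mol.
Electrons per atom = n(e⁻)/n(M) = 0.01743 / 0.01739 = 1.00 ≈ 1, so the ion is M⁺.

1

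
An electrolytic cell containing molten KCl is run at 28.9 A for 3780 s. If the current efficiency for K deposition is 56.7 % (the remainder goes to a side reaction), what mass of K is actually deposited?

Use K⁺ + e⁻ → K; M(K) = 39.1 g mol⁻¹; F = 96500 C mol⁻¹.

25.1 g

Q = I·t = 28.90 × 3780.0 = 109200 C.
n(e⁻) = 109200/96500 = 1.132 mol; theoretically n(K) = 1.132/1 = 1.132 mol, m_theo = 44.26 g.
At 56.7 % efficiency, m_actual = 0.567 × 44.26 = 25.1 g.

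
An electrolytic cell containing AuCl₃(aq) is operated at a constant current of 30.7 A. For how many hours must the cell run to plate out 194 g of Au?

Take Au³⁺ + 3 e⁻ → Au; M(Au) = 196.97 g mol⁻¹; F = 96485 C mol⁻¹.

2.58 h

n(Au) = m/M = 194 / 196.97 = 0.9849 mol.
Each Au atom requires 3 electrons, so n(e⁻) = 3 × 0.9849 = 2.955 mol.
Q = n(e⁻)·F = 2.955 × 96485 = 285100 C.
t = Q/I = 285100 / 30.70 A = 9286 s = 2.58 h.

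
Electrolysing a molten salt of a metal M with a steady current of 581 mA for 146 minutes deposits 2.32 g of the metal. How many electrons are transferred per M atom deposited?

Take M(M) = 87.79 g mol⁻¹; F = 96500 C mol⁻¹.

2

Q = I·t = 0.5810 A × 8760.0 s = 5090 C, so n(e⁻) = 5090/96500 = 0.05274 mol.
n(M) deposited = 2.32 / 87.79 = 0.02643 mol.
Electrons per atom = n(e⁻)/n(M) = 0.05274 / 0.02643 = 2.00 ≈ 2, so the ion is M²⁺.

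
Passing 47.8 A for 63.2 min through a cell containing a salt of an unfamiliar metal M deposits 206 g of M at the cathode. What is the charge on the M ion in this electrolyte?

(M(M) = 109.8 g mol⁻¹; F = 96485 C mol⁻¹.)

Q = I·t = 47.80 A × 3792.0 s = 181300 C, so n(e⁻) = 181300/96485 = 1.879 mol.
n(M) deposited = 206 / 109.8 = 1.876 mol.
Electrons per atom = n(e⁻)/n(M) = 1.879 / 1.876 = 1.00 ≈ 1, so the ion is M⁺.

+1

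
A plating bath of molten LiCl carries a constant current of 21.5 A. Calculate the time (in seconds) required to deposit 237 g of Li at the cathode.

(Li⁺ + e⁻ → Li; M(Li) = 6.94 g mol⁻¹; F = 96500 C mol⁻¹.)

n(Li) = m/M = 237 / 6.94 = 34.15 mol.
Each Li atom requires 1 electron, so n(e⁻) = 1 × 34.15 = 34.15 mol.
Q = n(e⁻)·F = 34.15 × 96500 = 3295000 C.
t = Q/I = 3295000 / 21.50 A = 153300 s.

1.53 × 10⁵ s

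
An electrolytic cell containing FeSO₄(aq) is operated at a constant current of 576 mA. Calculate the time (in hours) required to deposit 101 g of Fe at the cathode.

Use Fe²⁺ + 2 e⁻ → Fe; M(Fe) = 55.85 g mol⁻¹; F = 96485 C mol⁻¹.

168 h

n(Fe) = m/M = 101 / 55.85 = 1.808 mol.
Each Fe atom requires 2 electrons, so n(e⁻) = 2 × 1.808 = 3.617 mol.
Q = n(e⁻)·F = 3.617 × 96485 = 349000 C.
t = Q/I = 349000 / 0.5760 A = 605900 s = 168 h.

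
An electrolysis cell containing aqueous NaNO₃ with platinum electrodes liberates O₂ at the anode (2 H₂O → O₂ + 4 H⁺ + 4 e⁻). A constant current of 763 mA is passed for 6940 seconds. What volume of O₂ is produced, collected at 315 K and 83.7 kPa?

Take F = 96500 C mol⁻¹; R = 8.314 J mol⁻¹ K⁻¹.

0.429 L

Q = I·t = 0.7630 A × 6940.0 s = 5295 C.
n(e⁻) = Q/F = 5295 / 96500 = 0.05487 mol.
4 electrons are transferred per O₂ molecule, so n(O₂) = 0.05487 / 4 = 0.01372 mol.
V = nRT/P = (0.01372 × 8.314 × 315) / (83.7 × 10³ Pa) = 4.29 × 10⁻⁴ m³ = 0.429 L.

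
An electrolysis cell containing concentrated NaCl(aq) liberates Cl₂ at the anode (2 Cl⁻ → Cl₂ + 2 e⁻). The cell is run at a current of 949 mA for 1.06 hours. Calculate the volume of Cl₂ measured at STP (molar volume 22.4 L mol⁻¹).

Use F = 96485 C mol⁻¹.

0.420 L

Q = I·t = 0.9490 A × 3816.0 s = 3621 C.
n(e⁻) = Q/F = 3621 / 96485 = 0.03753 mol.
2 electrons are transferred per Cl₂ molecule, so n(Cl₂) = 0.03753 / 2 = 0.01877 mol.
V = n × V_m = 0.01877 × 22.4 = 0.420 L.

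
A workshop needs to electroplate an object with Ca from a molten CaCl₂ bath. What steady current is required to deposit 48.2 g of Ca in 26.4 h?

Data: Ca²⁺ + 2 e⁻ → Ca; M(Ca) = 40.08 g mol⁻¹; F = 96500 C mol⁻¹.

2.44 A

n(Ca) = 48.2 / 40.08 = 1.203 mol.
n(e⁻) = 2 × 1.203 = 2.405 mol.
Q = n(e⁻)·F = 2.405 × 96500 = 232100 C.
I = Q/t = 232100 / 95040 s = 2.44 A.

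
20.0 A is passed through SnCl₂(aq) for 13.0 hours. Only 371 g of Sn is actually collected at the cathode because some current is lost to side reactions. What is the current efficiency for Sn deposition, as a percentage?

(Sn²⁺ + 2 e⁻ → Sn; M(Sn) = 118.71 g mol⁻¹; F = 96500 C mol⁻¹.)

64.4 %

Q = I·t = 20.00 × 46800 = 936000 C; n(e⁻) = 936000/96500 = 9.699 mol.
Theoretical n(Sn) = n(e⁻)/2 = 4.850 mol, i.e. m_theo = 4.850 × 118.71 = 575.7 g.
Efficiency = m_actual / m_theo = 371 / 575.7 = 64.4 %.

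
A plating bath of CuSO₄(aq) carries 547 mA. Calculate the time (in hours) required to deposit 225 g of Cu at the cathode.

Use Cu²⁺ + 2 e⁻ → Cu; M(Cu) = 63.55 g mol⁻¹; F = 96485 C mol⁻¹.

n(Cu) = m/M = 225 / 63.55 = 3.541 mol.
Each Cu atom requires 2 electrons, so n(e⁻) = 2 × 3.541 = 7.081 mol.
Q = n(e⁻)·F = 7.081 × 96485 = 683200 C.
t = Q/I = 683200 / 0.5470 A = 1249000 s = 347 h.

347 h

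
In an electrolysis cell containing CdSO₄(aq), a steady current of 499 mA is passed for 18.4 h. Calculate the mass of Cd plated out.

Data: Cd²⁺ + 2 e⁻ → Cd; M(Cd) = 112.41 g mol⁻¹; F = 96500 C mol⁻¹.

19.3 g

Q = I·t = 0.4990 A × 66240 s = 33050 C.
n(e⁻) = Q/F = 33050 / 96500 = 0.3425 mol.
Cd²⁺ + 2 e⁻ → Cd, so n(Cd) = n(e⁻)/2 = 0.1713 mol.
m = n·M = 0.1713 × 112.41 = 19.3 g.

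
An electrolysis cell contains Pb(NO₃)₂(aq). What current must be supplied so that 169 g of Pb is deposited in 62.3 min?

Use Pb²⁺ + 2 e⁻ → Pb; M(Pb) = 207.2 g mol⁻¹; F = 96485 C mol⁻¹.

n(Pb) = 169 / 207.2 = 0.8156 mol.
n(e⁻) = 2 × 0.8156 = 1.631 mol.
Q = n(e⁻)·F = 1.631 × 96485 = 157400 C.
I = Q/t = 157400 / 3738.0 s = 42.1 A.

42.1 A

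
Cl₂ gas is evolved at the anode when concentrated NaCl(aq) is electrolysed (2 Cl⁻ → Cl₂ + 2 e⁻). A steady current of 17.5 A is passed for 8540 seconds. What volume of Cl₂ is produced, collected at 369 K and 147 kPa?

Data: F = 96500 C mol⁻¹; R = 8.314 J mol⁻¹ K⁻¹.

16.2 L

Q = I·t = 17.50 A × 8540.0 s = 149400 C.
n(e⁻) = Q/F = 149400 / 96500 = 1.549 mol.
2 electrons are transferred per Cl₂ molecule, so n(Cl₂) = 1.549 / 2 = 0.7744 mol.
V = nRT/P = (0.7744 × 8.314 × 369) / (147 × 10³ Pa) = 0.0162 m³ = 16.2 L.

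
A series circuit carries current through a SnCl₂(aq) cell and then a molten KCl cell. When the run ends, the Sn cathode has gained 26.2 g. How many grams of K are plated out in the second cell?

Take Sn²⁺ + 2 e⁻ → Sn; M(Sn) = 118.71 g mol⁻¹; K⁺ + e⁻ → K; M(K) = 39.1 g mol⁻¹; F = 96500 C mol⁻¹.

n(Sn) = 26.2 / 118.71 = 0.2207 mol.
Since Sn²⁺ + 2 e⁻ → Sn, n(e⁻) passed = 2 × 0.2207 = 0.4414 mol.
Cells in series carry the same charge, so the same 0.4414 mol of electrons passes through cell 2.
K⁺ + e⁻ → K, so n(K) = 0.4414 / 1 = 0.4414 mol.
m(K) = 0.4414 × 39.1 = 17.3 g.

17.3 g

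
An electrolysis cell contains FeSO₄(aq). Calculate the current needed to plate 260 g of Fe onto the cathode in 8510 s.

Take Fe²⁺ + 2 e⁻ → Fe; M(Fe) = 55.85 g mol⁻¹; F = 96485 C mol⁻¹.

n(Fe) = 260 / 55.85 = 4.655 mol.
n(e⁻) = 2 × 4.655 = 9.311 mol.
Q = n(e⁻)·F = 9.311 × 96485 = 898300 C.
I = Q/t = 898300 / 8510.0 s = 106 A.

106 A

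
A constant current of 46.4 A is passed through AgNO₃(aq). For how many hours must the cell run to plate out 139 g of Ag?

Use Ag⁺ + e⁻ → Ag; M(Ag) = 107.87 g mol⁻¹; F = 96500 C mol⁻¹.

n(Ag) = m/M = 139 / 107.87 = 1.289 mol.
Each Ag atom requires 1 electron, so n(e⁻) = 1 × 1.289 = 1.289 mol.
Q = n(e⁻)·F = 1.289 × 96500 = 124300 C.
t = Q/I = 124300 / 46.40 A = 2680 s = 0.744 h.

0.744 h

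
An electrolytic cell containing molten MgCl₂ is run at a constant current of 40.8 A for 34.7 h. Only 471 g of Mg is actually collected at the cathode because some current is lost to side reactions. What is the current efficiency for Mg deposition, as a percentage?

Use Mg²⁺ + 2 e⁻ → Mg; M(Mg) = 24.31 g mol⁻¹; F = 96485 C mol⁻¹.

Q = I·t = 40.80 × 124920 = 5097000 C; n(e⁻) = 5097000/96485 = 52.82 mol.
Theoretical n(Mg) = n(e⁻)/2 = 26.41 mol, i.e. m_theo = 26.41 × 24.31 = 642.1 g.
Efficiency = m_actual / m_theo = 471 / 642.1 = 73.4 %.

73.4 %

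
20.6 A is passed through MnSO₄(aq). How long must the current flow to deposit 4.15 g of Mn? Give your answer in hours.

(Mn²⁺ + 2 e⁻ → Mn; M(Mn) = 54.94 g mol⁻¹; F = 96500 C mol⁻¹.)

0.197 h

n(Mn) = m/M = 4.15 / 54.94 = 0.07554 mol.
Each Mn atom requires 2 electrons, so n(e⁻) = 2 × 0.07554 = 0.1511 mol.
Q = n(e⁻)·F = 0.1511 × 96500 = 14580 C.
t = Q/I = 14580 / 20.60 A = 707.7 s = 0.197 h.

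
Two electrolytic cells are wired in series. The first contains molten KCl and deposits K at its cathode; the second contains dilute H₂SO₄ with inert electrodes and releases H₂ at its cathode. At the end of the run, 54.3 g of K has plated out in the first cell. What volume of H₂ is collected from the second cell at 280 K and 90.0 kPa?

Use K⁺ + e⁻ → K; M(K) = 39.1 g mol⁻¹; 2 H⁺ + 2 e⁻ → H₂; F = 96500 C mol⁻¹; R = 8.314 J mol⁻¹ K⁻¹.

n(K) = 54.3 / 39.1 = 1.389 mol, so n(e⁻) = 1 × 1.389 = 1.389 mol.
The cells are in series, so the same 1.389 mol of electrons passes through the second cell.
2 H⁺ + 2 e⁻ → H₂ — 2 mol e⁻ per mol H₂, so n(H₂) = 1.389/2 = 0.6944 mol.
V = nRT/P = (0.6944 × 8.314 × 280) / (90.0 × 10³) = 0.0180 m³ = 18.0 L.

18.0 L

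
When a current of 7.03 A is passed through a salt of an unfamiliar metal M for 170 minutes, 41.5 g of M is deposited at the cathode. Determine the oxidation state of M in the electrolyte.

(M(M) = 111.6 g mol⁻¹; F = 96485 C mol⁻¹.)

Q = I·t = 7.030 A × 10200 s = 71710 C, so n(e⁻) = 71710/96485 = 0.7432 mol.
n(M) deposited = 41.5 / 111.6 = 0.3719 mol.
Electrons per atom = n(e⁻)/n(M) = 0.7432 / 0.3719 = 2.00 ≈ 2, so the ion is M²⁺.

+2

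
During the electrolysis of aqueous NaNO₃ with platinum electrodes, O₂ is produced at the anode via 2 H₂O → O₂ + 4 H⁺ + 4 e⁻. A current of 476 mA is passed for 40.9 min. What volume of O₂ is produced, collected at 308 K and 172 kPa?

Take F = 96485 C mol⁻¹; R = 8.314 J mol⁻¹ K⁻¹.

0.0451 L

Q = I·t = 0.4760 A × 2454.0 s = 1168 C.
n(e⁻) = Q/F = 1168 / 96485 = 0.01211 mol.
4 electrons are transferred per O₂ molecule, so n(O₂) = 0.01211 / 4 = 0.003027 mol.
V = nRT/P = (0.003027 × 8.314 × 308) / (172 × 10³ Pa) = 4.51 × 10⁻⁵ m³ = 0.0451 L.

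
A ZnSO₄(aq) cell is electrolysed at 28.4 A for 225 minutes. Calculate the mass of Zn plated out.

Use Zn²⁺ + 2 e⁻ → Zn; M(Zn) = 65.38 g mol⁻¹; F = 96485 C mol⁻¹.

Q = I·t = 28.40 A × 13500 s = 383400 C.
n(e⁻) = Q/F = 383400 / 96485 = 3.974 mol.
Zn²⁺ + 2 e⁻ → Zn, so n(Zn) = n(e⁻)/2 = 1.987 mol.
m = n·M = 1.987 × 65.38 = 130 g.

130 g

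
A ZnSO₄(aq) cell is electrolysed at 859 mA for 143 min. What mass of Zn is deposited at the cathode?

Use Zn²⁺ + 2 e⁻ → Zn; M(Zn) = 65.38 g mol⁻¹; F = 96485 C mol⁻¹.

Q = I·t = 0.8590 A × 8580.0 s = 7370 C.
n(e⁻) = Q/F = 7370 / 96485 = 0.07639 mol.
Zn²⁺ + 2 e⁻ → Zn, so n(Zn) = n(e⁻)/2 = 0.03819 mol.
m = n·M = 0.03819 × 65.38 = 2.50 g.

2.50 g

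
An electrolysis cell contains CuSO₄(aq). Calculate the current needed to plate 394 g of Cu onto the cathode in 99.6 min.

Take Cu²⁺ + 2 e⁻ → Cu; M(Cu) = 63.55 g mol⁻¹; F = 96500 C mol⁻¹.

200 A

n(Cu) = 394 / 63.55 = 6.200 mol.
n(e⁻) = 2 × 6.200 = 12.40 mol.
Q = n(e⁻)·F = 12.40 × 96500 = 1197000 C.
I = Q/t = 1197000 / 5976.0 s = 200 A.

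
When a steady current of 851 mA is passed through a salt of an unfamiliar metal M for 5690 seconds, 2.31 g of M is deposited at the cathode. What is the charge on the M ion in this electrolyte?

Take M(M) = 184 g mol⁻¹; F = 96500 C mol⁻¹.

+4

Q = I·t = 0.8510 A × 5690.0 s = 4842 C, so n(e⁻) = 4842/96500 = 0.05018 mol.
n(M) deposited = 2.31 / 184 = 0.01255 mol.
Electrons per atom = n(e⁻)/n(M) = 0.05018 / 0.01255 = 4.00 ≈ 4, so the ion is M⁴⁺.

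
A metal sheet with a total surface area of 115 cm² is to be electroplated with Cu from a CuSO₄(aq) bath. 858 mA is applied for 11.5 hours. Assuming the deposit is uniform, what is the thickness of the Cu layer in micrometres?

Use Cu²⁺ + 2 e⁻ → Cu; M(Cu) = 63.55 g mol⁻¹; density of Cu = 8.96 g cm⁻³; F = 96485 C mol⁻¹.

114 μm

Q = I·t = 0.8580 × 41400 = 35520 C; n(e⁻) = 0.3682 mol.
n(Cu) = n(e⁻)/2 = 0.1841 mol, so m = 0.1841 × 63.55 = 11.70 g.
Volume = m/ρ = 11.70 / 8.96 = 1.306 cm³.
Thickness = V/A = 1.306 / 115 = 0.0114 cm = 114 μm.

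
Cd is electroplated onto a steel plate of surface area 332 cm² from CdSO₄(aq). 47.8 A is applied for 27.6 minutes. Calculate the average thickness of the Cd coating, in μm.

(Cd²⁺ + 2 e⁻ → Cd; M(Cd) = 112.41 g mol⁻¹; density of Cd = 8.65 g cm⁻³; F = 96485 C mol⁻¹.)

161 μm

Q = I·t = 47.80 × 1656.0 = 79160 C; n(e⁻) = 0.8204 mol.
n(Cd) = n(e⁻)/2 = 0.4102 mol, so m = 0.4102 × 112.41 = 46.11 g.
Volume = m/ρ = 46.11 / 8.65 = 5.331 cm³.
Thickness = V/A = 5.331 / 332 = 0.0161 cm = 161 μm.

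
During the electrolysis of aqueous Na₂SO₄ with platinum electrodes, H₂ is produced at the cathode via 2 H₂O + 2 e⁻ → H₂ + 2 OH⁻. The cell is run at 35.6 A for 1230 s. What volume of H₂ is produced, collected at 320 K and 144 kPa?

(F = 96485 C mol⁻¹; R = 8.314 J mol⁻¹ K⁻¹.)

4.19 L

Q = I·t = 35.60 A × 1230.0 s = 43790 C.
n(e⁻) = Q/F = 43790 / 96485 = 0.4538 mol.
2 electrons are transferred per H₂ molecule, so n(H₂) = 0.4538 / 2 = 0.2269 mol.
V = nRT/P = (0.2269 × 8.314 × 320) / (144 × 10³ Pa) = 0.00419 m³ = 4.19 L.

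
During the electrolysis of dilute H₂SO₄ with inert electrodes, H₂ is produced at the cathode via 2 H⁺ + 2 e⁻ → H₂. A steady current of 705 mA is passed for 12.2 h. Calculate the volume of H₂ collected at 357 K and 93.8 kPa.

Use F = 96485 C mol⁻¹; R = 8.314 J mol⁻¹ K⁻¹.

Q = I·t = 0.7050 A × 43920 s = 30960 C.
n(e⁻) = Q/F = 30960 / 96485 = 0.3209 mol.
2 electrons are transferred per H₂ molecule, so n(H₂) = 0.3209 / 2 = 0.1605 mol.
V = nRT/P = (0.1605 × 8.314 × 357) / (93.8 × 10³ Pa) = 0.00508 m³ = 5.08 L.

5.08 L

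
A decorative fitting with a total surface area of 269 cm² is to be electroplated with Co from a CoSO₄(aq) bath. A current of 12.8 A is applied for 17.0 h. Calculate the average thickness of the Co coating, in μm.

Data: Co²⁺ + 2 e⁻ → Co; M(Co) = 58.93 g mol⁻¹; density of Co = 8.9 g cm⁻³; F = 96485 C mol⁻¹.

Q = I·t = 12.80 × 61200 = 783400 C; n(e⁻) = 8.119 mol.
n(Co) = n(e⁻)/2 = 4.059 mol, so m = 4.059 × 58.93 = 239.2 g.
Volume = m/ρ = 239.2 / 8.9 = 26.88 cm³.
Thickness = V/A = 26.88 / 269 = 0.0999 cm = 999 μm.

999 μm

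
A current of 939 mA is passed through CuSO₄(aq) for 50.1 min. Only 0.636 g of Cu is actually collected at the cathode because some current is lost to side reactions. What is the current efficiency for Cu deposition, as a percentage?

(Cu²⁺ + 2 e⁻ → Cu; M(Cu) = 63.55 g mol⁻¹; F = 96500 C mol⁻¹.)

68.4 %

Q = I·t = 0.9390 × 3006.0 = 2823 C; n(e⁻) = 2823/96500 = 0.02925 mol.
Theoretical n(Cu) = n(e⁻)/2 = 0.01463 mol, i.e. m_theo = 0.01463 × 63.55 = 0.9294 g.
Efficiency = m_actual / m_theo = 0.636 / 0.9294 = 68.4 %.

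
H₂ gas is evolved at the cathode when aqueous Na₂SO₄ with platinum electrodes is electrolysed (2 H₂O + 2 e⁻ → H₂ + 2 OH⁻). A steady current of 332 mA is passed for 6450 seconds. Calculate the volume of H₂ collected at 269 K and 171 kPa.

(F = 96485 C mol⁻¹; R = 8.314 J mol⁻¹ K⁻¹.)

Q = I·t = 0.3320 A × 6450.0 s = 2141 C.
n(e⁻) = Q/F = 2141 / 96485 = 0.02219 mol.
2 electrons are transferred per H₂ molecule, so n(H₂) = 0.02219 / 2 = 0.01110 mol.
V = nRT/P = (0.01110 × 8.314 × 269) / (171 × 10³ Pa) = 1.45 × 10⁻⁴ m³ = 0.145 L.

0.145 L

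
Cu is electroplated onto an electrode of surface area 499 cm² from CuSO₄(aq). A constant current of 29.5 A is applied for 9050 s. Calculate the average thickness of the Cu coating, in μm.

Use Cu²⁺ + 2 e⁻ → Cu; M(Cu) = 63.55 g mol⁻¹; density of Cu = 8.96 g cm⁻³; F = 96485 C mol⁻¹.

Q = I·t = 29.50 × 9050.0 = 267000 C; n(e⁻) = 2.767 mol.
n(Cu) = n(e⁻)/2 = 1.384 mol, so m = 1.384 × 63.55 = 87.92 g.
Volume = m/ρ = 87.92 / 8.96 = 9.813 cm³.
Thickness = V/A = 9.813 / 499 = 0.0197 cm = 197 μm.

197 μm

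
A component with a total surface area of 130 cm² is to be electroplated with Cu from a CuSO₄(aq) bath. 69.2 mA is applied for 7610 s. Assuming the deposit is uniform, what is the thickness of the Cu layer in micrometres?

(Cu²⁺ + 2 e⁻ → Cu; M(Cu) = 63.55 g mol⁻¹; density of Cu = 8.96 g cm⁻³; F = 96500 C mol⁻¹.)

1.49 μm

Q = I·t = 0.06920 × 7610.0 = 526.6 C; n(e⁻) = 0.005457 mol.
n(Cu) = n(e⁻)/2 = 0.002729 mol, so m = 0.002729 × 63.55 = 0.1734 g.
Volume = m/ρ = 0.1734 / 8.96 = 0.01935 cm³.
Thickness = V/A = 0.01935 / 130 = 1.49 × 10⁻⁴ cm = 1.49 μm.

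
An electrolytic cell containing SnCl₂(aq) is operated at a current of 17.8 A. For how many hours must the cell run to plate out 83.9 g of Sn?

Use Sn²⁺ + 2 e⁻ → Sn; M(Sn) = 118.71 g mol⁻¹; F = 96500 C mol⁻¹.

2.13 h

n(Sn) = m/M = 83.9 / 118.71 = 0.7068 mol.
Each Sn atom requires 2 electrons, so n(e⁻) = 2 × 0.7068 = 1.414 mol.
Q = n(e⁻)·F = 1.414 × 96500 = 136400 C.
t = Q/I = 136400 / 17.80 A = 7663 s = 2.13 h.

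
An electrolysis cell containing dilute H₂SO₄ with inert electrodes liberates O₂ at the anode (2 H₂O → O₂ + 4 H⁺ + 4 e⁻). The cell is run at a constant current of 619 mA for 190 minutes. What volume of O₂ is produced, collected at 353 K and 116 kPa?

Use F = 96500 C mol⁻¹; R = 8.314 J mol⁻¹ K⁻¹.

0.463 L

Q = I·t = 0.6190 A × 11400 s = 7057 C.
n(e⁻) = Q/F = 7057 / 96500 = 0.07313 mol.
4 electrons are transferred per O₂ molecule, so n(O₂) = 0.07313 / 4 = 0.01828 mol.
V = nRT/P = (0.01828 × 8.314 × 353) / (116 × 10³ Pa) = 4.63 × 10⁻⁴ m³ = 0.463 L.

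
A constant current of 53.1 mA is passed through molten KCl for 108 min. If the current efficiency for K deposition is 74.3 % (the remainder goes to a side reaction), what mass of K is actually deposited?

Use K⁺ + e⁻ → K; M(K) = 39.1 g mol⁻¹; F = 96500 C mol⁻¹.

0.104 g

Q = I·t = 0.05310 × 6480.0 = 344.1 C.
n(e⁻) = 344.1/96500 = 0.003566 mol; theoretically n(K) = 0.003566/1 = 0.003566 mol, m_theo = 0.1394 g.
At 74.3 % efficiency, m_actual = 0.743 × 0.1394 = 0.104 g.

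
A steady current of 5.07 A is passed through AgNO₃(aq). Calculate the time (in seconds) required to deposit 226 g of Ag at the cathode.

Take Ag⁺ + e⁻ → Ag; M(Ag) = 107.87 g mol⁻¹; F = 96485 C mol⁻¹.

n(Ag) = m/M = 226 / 107.87 = 2.095 mol.
Each Ag atom requires 1 electron, so n(e⁻) = 1 × 2.095 = 2.095 mol.
Q = n(e⁻)·F = 2.095 × 96485 = 202100 C.
t = Q/I = 202100 / 5.070 A = 39870 s.

39900 s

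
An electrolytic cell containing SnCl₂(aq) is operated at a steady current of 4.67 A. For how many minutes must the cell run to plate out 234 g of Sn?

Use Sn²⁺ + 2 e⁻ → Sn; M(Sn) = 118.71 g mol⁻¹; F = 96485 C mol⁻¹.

n(Sn) = m/M = 234 / 118.71 = 1.971 mol.
Each Sn atom requires 2 electrons, so n(e⁻) = 2 × 1.971 = 3.942 mol.
Q = n(e⁻)·F = 3.942 × 96485 = 380400 C.
t = Q/I = 380400 / 4.670 A = 81450 s = 1360 min.

1360 min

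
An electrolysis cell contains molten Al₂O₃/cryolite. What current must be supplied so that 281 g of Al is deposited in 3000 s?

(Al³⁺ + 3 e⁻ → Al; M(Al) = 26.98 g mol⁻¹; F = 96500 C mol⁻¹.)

n(Al) = 281 / 26.98 = 10.42 mol.
n(e⁻) = 3 × 10.42 = 31.25 mol.
Q = n(e⁻)·F = 31.25 × 96500 = 3015000 C.
I = Q/t = 3015000 / 3000.0 s = 1010 A.

1010 A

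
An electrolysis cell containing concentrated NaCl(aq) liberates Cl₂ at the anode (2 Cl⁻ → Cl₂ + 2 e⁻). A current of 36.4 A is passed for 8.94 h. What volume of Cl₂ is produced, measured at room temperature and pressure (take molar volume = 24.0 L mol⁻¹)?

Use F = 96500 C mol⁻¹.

Q = I·t = 36.40 A × 32184 s = 1171000 C.
n(e⁻) = Q/F = 1171000 / 96500 = 12.14 mol.
2 electrons are transferred per Cl₂ molecule, so n(Cl₂) = 12.14 / 2 = 6.070 mol.
V = n × V_m = 6.070 × 24.0 = 146 L.

146 L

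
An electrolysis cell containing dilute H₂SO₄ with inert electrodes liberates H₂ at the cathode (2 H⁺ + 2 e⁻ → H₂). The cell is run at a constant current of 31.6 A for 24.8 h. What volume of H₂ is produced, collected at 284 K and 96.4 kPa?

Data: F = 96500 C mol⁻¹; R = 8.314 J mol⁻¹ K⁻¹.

Q = I·t = 31.60 A × 89280 s = 2821000 C.
n(e⁻) = Q/F = 2821000 / 96500 = 29.24 mol.
2 electrons are transferred per H₂ molecule, so n(H₂) = 29.24 / 2 = 14.62 mol.
V = nRT/P = (14.62 × 8.314 × 284) / (96.4 × 10³ Pa) = 0.358 m³ = 358 L.

358 L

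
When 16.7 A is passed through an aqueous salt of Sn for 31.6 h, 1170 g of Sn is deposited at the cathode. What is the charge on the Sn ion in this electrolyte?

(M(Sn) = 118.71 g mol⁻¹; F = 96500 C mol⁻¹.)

+2

Q = I·t = 16.70 A × 113760 s = 1900000 C, so n(e⁻) = 1900000/96500 = 19.69 mol.
n(Sn) deposited = 1170 / 118.71 = 9.856 mol.
Electrons per atom = n(e⁻)/n(Sn) = 19.69 / 9.856 = 2.00 ≈ 2, so the ion is Sn²⁺.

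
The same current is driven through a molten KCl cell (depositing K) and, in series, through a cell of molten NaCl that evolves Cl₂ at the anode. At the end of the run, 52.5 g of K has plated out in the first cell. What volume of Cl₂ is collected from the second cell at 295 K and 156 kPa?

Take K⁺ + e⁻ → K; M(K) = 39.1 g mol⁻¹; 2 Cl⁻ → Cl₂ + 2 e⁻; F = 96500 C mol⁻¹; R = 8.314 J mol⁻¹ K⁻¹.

10.6 L

n(K) = 52.5 / 39.1 = 1.343 mol, so n(e⁻) = 1 × 1.343 = 1.343 mol.
The cells are in series, so the same 1.343 mol of electrons passes through the second cell.
2 Cl⁻ → Cl₂ + 2 e⁻ — 2 mol e⁻ per mol Cl₂, so n(Cl₂) = 1.343/2 = 0.6714 mol.
V = nRT/P = (0.6714 × 8.314 × 295) / (156 × 10³) = 0.0106 m³ = 10.6 L.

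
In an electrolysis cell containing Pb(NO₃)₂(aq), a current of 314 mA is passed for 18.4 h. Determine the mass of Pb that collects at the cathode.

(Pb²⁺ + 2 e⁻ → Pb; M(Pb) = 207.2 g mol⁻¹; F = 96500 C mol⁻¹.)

Q = I·t = 0.3140 A × 66240 s = 20800 C.
n(e⁻) = Q/F = 20800 / 96500 = 0.2155 mol.
Pb²⁺ + 2 e⁻ → Pb, so n(Pb) = n(e⁻)/2 = 0.1078 mol.
m = n·M = 0.1078 × 207.2 = 22.3 g.

22.3 g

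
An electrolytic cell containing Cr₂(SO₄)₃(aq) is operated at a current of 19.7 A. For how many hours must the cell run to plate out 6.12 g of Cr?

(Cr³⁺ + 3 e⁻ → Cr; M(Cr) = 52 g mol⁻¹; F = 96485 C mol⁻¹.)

0.480 h

n(Cr) = m/M = 6.12 / 52 = 0.1177 mol.
Each Cr atom requires 3 electrons, so n(e⁻) = 3 × 0.1177 = 0.3531 mol.
Q = n(e⁻)·F = 0.3531 × 96485 = 34070 C.
t = Q/I = 34070 / 19.70 A = 1729 s = 0.480 h.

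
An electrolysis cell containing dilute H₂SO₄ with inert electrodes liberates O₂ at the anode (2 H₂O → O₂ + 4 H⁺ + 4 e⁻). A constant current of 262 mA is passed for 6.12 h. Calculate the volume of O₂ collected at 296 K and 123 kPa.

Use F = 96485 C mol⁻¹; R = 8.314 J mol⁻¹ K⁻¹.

0.299 L

Q = I·t = 0.2620 A × 22032 s = 5772 C.
n(e⁻) = Q/F = 5772 / 96485 = 0.05983 mol.
4 electrons are transferred per O₂ molecule, so n(O₂) = 0.05983 / 4 = 0.01496 mol.
V = nRT/P = (0.01496 × 8.314 × 296) / (123 × 10³ Pa) = 2.99 × 10⁻⁴ m³ = 0.299 L.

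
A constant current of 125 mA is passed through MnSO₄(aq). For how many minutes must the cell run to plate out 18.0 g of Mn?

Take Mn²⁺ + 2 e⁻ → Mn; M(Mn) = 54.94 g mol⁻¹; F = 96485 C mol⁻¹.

8430 min

n(Mn) = m/M = 18.0 / 54.94 = 0.3276 mol.
Each Mn atom requires 2 electrons, so n(e⁻) = 2 × 0.3276 = 0.6553 mol.
Q = n(e⁻)·F = 0.6553 × 96485 = 63220 C.
t = Q/I = 63220 / 0.1250 A = 505800 s = 8430 min.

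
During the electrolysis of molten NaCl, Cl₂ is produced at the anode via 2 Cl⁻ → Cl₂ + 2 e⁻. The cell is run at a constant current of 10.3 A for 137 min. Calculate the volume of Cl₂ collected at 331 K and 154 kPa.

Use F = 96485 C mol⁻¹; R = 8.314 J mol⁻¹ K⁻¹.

7.84 L

Q = I·t = 10.30 A × 8220.0 s = 84670 C.
n(e⁻) = Q/F = 84670 / 96485 = 0.8775 mol.
2 electrons are transferred per Cl₂ molecule, so n(Cl₂) = 0.8775 / 2 = 0.4388 mol.
V = nRT/P = (0.4388 × 8.314 × 331) / (154 × 10³ Pa) = 0.00784 m³ = 7.84 L.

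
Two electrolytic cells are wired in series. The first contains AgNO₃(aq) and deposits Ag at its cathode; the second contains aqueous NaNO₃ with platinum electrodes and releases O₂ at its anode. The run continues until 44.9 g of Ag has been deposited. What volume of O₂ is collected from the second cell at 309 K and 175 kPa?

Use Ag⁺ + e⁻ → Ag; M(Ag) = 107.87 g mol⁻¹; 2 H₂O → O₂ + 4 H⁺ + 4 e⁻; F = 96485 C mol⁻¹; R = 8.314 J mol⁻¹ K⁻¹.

1.53 L

n(Ag) = 44.9 / 107.87 = 0.4162 mol, so n(e⁻) = 1 × 0.4162 = 0.4162 mol.
The cells are in series, so the same 0.4162 mol of electrons passes through the second cell.
2 H₂O → O₂ + 4 H⁺ + 4 e⁻ — 4 mol e⁻ per mol O₂, so n(O₂) = 0.4162/4 = 0.1041 mol.
V = nRT/P = (0.1041 × 8.314 × 309) / (175 × 10³) = 0.00153 m³ = 1.53 L.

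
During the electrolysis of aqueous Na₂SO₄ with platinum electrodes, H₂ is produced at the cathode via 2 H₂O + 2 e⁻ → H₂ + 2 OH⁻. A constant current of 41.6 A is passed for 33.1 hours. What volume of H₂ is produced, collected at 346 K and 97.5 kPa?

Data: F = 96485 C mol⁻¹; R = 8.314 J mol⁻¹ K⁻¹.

758 L

Q = I·t = 41.60 A × 119160 s = 4957000 C.
n(e⁻) = Q/F = 4957000 / 96485 = 51.38 mol.
2 electrons are transferred per H₂ molecule, so n(H₂) = 51.38 / 2 = 25.69 mol.
V = nRT/P = (25.69 × 8.314 × 346) / (97.5 × 10³ Pa) = 0.758 m³ = 758 L.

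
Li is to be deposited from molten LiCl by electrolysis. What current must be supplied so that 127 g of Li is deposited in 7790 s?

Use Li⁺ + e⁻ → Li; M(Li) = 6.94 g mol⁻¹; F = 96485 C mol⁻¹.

227 A

n(Li) = 127 / 6.94 = 18.30 mol.
n(e⁻) = 1 × 18.30 = 18.30 mol.
Q = n(e⁻)·F = 18.30 × 96485 = 1766000 C.
I = Q/t = 1766000 / 7790.0 s = 227 A.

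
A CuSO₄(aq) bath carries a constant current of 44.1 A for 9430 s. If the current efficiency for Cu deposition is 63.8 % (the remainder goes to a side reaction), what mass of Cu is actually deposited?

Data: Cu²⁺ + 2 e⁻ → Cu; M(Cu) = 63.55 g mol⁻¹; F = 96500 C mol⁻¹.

Q = I·t = 44.10 × 9430.0 = 415900 C.
n(e⁻) = 415900/96500 = 4.309 mol; theoretically n(Cu) = 4.309/2 = 2.155 mol, m_theo = 136.9 g.
At 63.8 % efficiency, m_actual = 0.638 × 136.9 = 87.4 g.

87.4 g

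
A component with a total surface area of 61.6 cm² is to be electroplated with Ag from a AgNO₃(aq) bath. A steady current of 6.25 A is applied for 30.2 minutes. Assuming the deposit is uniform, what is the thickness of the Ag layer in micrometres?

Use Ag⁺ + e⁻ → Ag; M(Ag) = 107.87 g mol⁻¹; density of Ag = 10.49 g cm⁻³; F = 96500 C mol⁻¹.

Q = I·t = 6.250 × 1812.0 = 11320 C; n(e⁻) = 0.1174 mol.
n(Ag) = n(e⁻)/1 = 0.1174 mol, so m = 0.1174 × 107.87 = 12.66 g.
Volume = m/ρ = 12.66 / 10.49 = 1.207 cm³.
Thickness = V/A = 1.207 / 61.6 = 0.0196 cm = 196 μm.

196 μm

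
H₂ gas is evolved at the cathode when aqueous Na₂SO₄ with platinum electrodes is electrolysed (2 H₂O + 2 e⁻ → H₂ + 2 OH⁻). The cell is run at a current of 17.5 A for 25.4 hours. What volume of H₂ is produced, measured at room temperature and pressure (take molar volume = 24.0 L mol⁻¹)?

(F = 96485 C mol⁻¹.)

Q = I·t = 17.50 A × 91440 s = 1600000 C.
n(e⁻) = Q/F = 1600000 / 96485 = 16.58 mol.
2 electrons are transferred per H₂ molecule, so n(H₂) = 16.58 / 2 = 8.292 mol.
V = n × V_m = 8.292 × 24.0 = 199 L.

199 L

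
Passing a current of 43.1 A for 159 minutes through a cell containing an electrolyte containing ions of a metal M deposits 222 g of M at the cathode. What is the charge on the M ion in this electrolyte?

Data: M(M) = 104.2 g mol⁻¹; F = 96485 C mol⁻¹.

Q = I·t = 43.10 A × 9540.0 s = 411200 C, so n(e⁻) = 411200/96485 = 4.262 mol.
n(M) deposited = 222 / 104.2 = 2.131 mol.
Electrons per atom = n(e⁻)/n(M) = 4.262 / 2.131 = 2.00 ≈ 2, so the ion is M²⁺.

+2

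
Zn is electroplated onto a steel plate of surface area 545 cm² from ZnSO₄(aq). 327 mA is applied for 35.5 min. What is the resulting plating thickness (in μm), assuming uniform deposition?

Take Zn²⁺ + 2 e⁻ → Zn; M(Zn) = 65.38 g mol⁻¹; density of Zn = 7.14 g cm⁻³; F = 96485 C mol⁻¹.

Q = I·t = 0.3270 × 2130.0 = 696.5 C; n(e⁻) = 0.007219 mol.
n(Zn) = n(e⁻)/2 = 0.003609 mol, so m = 0.003609 × 65.38 = 0.2360 g.
Volume = m/ρ = 0.2360 / 7.14 = 0.03305 cm³.
Thickness = V/A = 0.03305 / 545 = 6.06 × 10⁻⁵ cm = 0.606 μm.

0.606 μm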